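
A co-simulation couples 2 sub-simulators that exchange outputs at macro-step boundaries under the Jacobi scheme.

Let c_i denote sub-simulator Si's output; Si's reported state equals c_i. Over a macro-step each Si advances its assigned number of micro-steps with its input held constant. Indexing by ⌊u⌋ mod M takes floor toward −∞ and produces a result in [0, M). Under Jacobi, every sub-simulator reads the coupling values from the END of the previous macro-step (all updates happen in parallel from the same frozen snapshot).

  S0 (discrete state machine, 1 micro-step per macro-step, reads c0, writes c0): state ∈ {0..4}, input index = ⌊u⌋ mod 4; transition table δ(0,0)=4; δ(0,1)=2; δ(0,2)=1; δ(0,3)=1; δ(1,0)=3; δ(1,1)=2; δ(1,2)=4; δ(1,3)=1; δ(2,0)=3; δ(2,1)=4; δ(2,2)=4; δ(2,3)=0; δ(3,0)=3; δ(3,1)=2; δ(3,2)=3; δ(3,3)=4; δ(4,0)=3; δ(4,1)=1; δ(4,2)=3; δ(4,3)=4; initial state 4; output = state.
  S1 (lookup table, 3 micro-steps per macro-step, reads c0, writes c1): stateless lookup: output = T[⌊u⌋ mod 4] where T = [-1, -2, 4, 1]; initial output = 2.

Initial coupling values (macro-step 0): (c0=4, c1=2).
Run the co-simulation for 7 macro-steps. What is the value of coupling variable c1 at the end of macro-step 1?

macro 1: S0 reads c0=4 → after 1×micro: 3; S1 reads c0=4 → after 3×micro: -1 ⇒ (c0=3, c1=-1)
macro 2: S0 reads c0=3 → after 1×micro: 4; S1 reads c0=3 → after 3×micro: 1 ⇒ (c0=4, c1=1)
macro 3: S0 reads c0=4 → after 1×micro: 3; S1 reads c0=4 → after 3×micro: -1 ⇒ (c0=3, c1=-1)
macro 4: S0 reads c0=3 → after 1×micro: 4; S1 reads c0=3 → after 3×micro: 1 ⇒ (c0=4, c1=1)
macro 5: S0 reads c0=4 → after 1×micro: 3; S1 reads c0=4 → after 3×micro: -1 ⇒ (c0=3, c1=-1)
macro 6: S0 reads c0=3 → after 1×micro: 4; S1 reads c0=3 → after 3×micro: 1 ⇒ (c0=4, c1=1)
macro 7: S0 reads c0=4 → after 1×micro: 3; S1 reads c0=4 → after 3×micro: -1 ⇒ (c0=3, c1=-1)

c1 at macro-step 1 = -1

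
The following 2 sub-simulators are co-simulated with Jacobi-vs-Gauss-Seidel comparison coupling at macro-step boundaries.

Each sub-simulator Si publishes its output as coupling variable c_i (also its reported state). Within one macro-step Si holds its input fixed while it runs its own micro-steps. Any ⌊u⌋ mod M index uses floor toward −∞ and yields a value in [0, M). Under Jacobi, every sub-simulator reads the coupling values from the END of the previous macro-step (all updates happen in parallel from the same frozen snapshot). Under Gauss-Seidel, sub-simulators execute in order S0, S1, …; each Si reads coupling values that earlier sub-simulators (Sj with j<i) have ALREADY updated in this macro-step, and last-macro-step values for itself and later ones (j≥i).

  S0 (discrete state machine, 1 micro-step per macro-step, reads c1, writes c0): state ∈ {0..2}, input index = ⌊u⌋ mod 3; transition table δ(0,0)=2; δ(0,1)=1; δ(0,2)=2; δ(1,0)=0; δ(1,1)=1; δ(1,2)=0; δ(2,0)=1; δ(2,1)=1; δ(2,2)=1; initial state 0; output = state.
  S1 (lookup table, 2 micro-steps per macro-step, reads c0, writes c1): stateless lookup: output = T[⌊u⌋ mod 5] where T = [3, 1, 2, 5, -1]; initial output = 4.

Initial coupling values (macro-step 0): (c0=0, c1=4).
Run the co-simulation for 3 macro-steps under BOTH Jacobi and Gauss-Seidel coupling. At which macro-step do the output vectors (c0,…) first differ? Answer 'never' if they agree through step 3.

first divergence at macro-step: 1

[Jacobi] macro 1: S0 reads c1=4 → after 1×micro: 1; S1 reads c0=0 → after 2×micro: 3 ⇒ (c0=1, c1=3)
[Jacobi] macro 2: S0 reads c1=3 → after 1×micro: 0; S1 reads c0=1 → after 2×micro: 1 ⇒ (c0=0, c1=1)
[Jacobi] macro 3: S0 reads c1=1 → after 1×micro: 1; S1 reads c0=0 → after 2×micro: 3 ⇒ (c0=1, c1=3)
[Gauss-Seidel] macro 1: S0 reads c1=4 → after 1×micro: 1; S1 reads c0=1 → after 2×micro: 1 ⇒ (c0=1, c1=1)
[Gauss-Seidel] macro 2: S0 reads c1=1 → after 1×micro: 1; S1 reads c0=1 → after 2×micro: 1 ⇒ (c0=1, c1=1)
[Gauss-Seidel] macro 3: S0 reads c1=1 → after 1×micro: 1; S1 reads c0=1 → after 2×micro: 1 ⇒ (c0=1, c1=1)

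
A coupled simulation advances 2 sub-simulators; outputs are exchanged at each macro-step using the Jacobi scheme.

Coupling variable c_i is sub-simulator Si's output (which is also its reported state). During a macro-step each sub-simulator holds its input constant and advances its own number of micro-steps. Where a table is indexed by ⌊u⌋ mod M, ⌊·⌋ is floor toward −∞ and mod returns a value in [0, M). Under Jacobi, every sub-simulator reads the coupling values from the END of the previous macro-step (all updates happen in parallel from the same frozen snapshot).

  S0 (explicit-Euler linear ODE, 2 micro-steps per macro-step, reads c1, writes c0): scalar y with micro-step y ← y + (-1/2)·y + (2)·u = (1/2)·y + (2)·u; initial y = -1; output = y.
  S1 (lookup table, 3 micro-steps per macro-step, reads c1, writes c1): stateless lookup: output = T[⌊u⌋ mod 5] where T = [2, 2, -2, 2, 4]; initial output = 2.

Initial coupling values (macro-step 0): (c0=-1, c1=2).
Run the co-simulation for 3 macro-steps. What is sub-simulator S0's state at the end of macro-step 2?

S0 state at macro-step 2 = -73/16

macro 1: S0 reads c1=2 → after 2×micro: 23/4; S1 reads c1=2 → after 3×micro: -2 ⇒ (c0=23/4, c1=-2)
macro 2: S0 reads c1=-2 → after 2×micro: -73/16; S1 reads c1=-2 → after 3×micro: 2 ⇒ (c0=-73/16, c1=2)
macro 3: S0 reads c1=2 → after 2×micro: 311/64; S1 reads c1=2 → after 3×micro: -2 ⇒ (c0=311/64, c1=-2)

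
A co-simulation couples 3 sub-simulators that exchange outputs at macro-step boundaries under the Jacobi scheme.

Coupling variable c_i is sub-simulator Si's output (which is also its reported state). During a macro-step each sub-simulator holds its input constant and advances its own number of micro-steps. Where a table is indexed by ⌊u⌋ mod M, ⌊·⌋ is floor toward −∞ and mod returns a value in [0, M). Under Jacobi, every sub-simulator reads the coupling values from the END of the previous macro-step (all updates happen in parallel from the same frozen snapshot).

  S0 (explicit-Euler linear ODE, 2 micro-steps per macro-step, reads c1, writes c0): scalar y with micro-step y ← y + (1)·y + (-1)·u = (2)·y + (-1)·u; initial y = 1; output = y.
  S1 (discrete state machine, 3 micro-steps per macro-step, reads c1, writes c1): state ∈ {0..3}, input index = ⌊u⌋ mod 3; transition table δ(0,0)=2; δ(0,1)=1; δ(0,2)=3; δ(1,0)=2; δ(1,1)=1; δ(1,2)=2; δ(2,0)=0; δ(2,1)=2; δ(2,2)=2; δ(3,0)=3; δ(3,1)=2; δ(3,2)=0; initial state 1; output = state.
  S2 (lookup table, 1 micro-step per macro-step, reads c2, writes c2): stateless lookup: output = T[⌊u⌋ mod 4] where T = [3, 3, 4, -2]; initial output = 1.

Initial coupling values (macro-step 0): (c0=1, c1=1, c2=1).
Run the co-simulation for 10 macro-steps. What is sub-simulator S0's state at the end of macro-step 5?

S0 state at macro-step 5 = 1

macro 1: S0 reads c1=1 → after 2×micro: 1; S1 reads c1=1 → after 3×micro: 1; S2 reads c2=1 → after 1×micro: 3 ⇒ (c0=1, c1=1, c2=3)
macro 2: S0 reads c1=1 → after 2×micro: 1; S1 reads c1=1 → after 3×micro: 1; S2 reads c2=3 → after 1×micro: -2 ⇒ (c0=1, c1=1, c2=-2)
macro 3: S0 reads c1=1 → after 2×micro: 1; S1 reads c1=1 → after 3×micro: 1; S2 reads c2=-2 → after 1×micro: 4 ⇒ (c0=1, c1=1, c2=4)
macro 4: S0 reads c1=1 → after 2×micro: 1; S1 reads c1=1 → after 3×micro: 1; S2 reads c2=4 → after 1×micro: 3 ⇒ (c0=1, c1=1, c2=3)
macro 5: S0 reads c1=1 → after 2×micro: 1; S1 reads c1=1 → after 3×micro: 1; S2 reads c2=3 → after 1×micro: -2 ⇒ (c0=1, c1=1, c2=-2)
macro 6: S0 reads c1=1 → after 2×micro: 1; S1 reads c1=1 → after 3×micro: 1; S2 reads c2=-2 → after 1×micro: 4 ⇒ (c0=1, c1=1, c2=4)
macro 7: S0 reads c1=1 → after 2×micro: 1; S1 reads c1=1 → after 3×micro: 1; S2 reads c2=4 → after 1×micro: 3 ⇒ (c0=1, c1=1, c2=3)
macro 8: S0 reads c1=1 → after 2×micro: 1; S1 reads c1=1 → after 3×micro: 1; S2 reads c2=3 → after 1×micro: -2 ⇒ (c0=1, c1=1, c2=-2)
macro 9: S0 reads c1=1 → after 2×micro: 1; S1 reads c1=1 → after 3×micro: 1; S2 reads c2=-2 → after 1×micro: 4 ⇒ (c0=1, c1=1, c2=4)
macro 10: S0 reads c1=1 → after 2×micro: 1; S1 reads c1=1 → after 3×micro: 1; S2 reads c2=4 → after 1×micro: 3 ⇒ (c0=1, c1=1, c2=3)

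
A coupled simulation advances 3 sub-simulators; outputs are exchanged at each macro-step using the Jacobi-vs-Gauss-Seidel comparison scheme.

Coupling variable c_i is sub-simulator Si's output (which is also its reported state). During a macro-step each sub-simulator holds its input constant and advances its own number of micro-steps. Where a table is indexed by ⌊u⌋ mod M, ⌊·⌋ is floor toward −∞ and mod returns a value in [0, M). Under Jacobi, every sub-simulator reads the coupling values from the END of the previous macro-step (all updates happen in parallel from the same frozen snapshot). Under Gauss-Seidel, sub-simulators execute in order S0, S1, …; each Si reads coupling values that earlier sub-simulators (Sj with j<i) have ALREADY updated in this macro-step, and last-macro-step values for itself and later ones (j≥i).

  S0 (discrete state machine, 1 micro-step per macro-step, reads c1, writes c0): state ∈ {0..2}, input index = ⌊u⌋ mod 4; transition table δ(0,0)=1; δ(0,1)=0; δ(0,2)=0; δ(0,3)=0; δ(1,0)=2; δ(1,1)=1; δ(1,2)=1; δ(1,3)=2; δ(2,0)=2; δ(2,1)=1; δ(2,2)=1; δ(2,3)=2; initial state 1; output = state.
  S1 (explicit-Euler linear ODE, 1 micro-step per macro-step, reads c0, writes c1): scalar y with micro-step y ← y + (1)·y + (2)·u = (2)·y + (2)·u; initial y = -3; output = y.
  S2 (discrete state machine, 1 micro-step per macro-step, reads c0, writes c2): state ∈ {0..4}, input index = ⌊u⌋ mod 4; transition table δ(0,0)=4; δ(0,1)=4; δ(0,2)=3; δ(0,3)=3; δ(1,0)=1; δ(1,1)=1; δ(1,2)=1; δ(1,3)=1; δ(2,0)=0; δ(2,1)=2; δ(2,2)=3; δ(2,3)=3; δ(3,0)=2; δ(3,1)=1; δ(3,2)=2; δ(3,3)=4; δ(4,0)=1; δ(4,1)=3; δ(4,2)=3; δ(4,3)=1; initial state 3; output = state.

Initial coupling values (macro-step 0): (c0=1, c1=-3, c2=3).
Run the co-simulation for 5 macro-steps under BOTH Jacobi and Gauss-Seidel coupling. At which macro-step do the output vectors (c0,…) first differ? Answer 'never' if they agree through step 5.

[Jacobi] macro 1: S0 reads c1=-3 → after 1×micro: 1; S1 reads c0=1 → after 1×micro: -4; S2 reads c0=1 → after 1×micro: 1 ⇒ (c0=1, c1=-4, c2=1)
[Jacobi] macro 2: S0 reads c1=-4 → after 1×micro: 2; S1 reads c0=1 → after 1×micro: -6; S2 reads c0=1 → after 1×micro: 1 ⇒ (c0=2, c1=-6, c2=1)
[Jacobi] macro 3: S0 reads c1=-6 → after 1×micro: 1; S1 reads c0=2 → after 1×micro: -8; S2 reads c0=2 → after 1×micro: 1 ⇒ (c0=1, c1=-8, c2=1)
[Jacobi] macro 4: S0 reads c1=-8 → after 1×micro: 2; S1 reads c0=1 → after 1×micro: -14; S2 reads c0=1 → after 1×micro: 1 ⇒ (c0=2, c1=-14, c2=1)
[Jacobi] macro 5: S0 reads c1=-14 → after 1×micro: 1; S1 reads c0=2 → after 1×micro: -24; S2 reads c0=2 → after 1×micro: 1 ⇒ (c0=1, c1=-24, c2=1)
[Gauss-Seidel] macro 1: S0 reads c1=-3 → after 1×micro: 1; S1 reads c0=1 → after 1×micro: -4; S2 reads c0=1 → after 1×micro: 1 ⇒ (c0=1, c1=-4, c2=1)
[Gauss-Seidel] macro 2: S0 reads c1=-4 → after 1×micro: 2; S1 reads c0=2 → after 1×micro: -4; S2 reads c0=2 → after 1×micro: 1 ⇒ (c0=2, c1=-4, c2=1)
[Gauss-Seidel] macro 3: S0 reads c1=-4 → after 1×micro: 2; S1 reads c0=2 → after 1×micro: -4; S2 reads c0=2 → after 1×micro: 1 ⇒ (c0=2, c1=-4, c2=1)
[Gauss-Seidel] macro 4: S0 reads c1=-4 → after 1×micro: 2; S1 reads c0=2 → after 1×micro: -4; S2 reads c0=2 → after 1×micro: 1 ⇒ (c0=2, c1=-4, c2=1)
[Gauss-Seidel] macro 5: S0 reads c1=-4 → after 1×micro: 2; S1 reads c0=2 → after 1×micro: -4; S2 reads c0=2 → after 1×micro: 1 ⇒ (c0=2, c1=-4, c2=1)

first divergence at macro-step: 2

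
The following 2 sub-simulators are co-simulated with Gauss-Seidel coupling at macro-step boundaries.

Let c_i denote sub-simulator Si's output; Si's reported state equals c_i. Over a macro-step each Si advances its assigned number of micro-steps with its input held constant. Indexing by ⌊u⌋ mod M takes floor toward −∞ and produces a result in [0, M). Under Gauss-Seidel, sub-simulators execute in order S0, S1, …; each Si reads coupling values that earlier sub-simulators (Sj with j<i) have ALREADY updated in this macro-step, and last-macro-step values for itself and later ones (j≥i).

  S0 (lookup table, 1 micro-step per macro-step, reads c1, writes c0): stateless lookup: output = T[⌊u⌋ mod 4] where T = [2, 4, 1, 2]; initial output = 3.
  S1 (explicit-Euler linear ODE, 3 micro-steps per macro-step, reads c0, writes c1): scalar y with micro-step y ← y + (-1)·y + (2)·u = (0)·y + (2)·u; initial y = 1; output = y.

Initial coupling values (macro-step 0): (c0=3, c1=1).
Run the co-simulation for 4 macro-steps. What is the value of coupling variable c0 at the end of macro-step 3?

macro 1: S0 reads c1=1 → after 1×micro: 4; S1 reads c0=4 → after 3×micro: 8 ⇒ (c0=4, c1=8)
macro 2: S0 reads c1=8 → after 1×micro: 2; S1 reads c0=2 → after 3×micro: 4 ⇒ (c0=2, c1=4)
macro 3: S0 reads c1=4 → after 1×micro: 2; S1 reads c0=2 → after 3×micro: 4 ⇒ (c0=2, c1=4)
macro 4: S0 reads c1=4 → after 1×micro: 2; S1 reads c0=2 → after 3×micro: 4 ⇒ (c0=2, c1=4)

c0 at macro-step 3 = 2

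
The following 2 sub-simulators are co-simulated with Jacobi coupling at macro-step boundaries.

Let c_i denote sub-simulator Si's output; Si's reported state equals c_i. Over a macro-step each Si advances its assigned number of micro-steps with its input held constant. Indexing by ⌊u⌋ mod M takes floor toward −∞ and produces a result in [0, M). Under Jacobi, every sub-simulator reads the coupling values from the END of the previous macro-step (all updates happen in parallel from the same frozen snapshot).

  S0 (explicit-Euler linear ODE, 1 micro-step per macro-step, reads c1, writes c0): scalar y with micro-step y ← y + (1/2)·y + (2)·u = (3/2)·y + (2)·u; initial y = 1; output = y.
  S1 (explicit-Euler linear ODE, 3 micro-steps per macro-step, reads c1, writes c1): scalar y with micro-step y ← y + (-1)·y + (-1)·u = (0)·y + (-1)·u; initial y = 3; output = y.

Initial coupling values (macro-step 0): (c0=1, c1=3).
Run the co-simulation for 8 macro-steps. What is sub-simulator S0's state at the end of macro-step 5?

macro 1: S0 reads c1=3 → after 1×micro: 15/2; S1 reads c1=3 → after 3×micro: -3 ⇒ (c0=15/2, c1=-3)
macro 2: S0 reads c1=-3 → after 1×micro: 21/4; S1 reads c1=-3 → after 3×micro: 3 ⇒ (c0=21/4, c1=3)
macro 3: S0 reads c1=3 → after 1×micro: 111/8; S1 reads c1=3 → after 3×micro: -3 ⇒ (c0=111/8, c1=-3)
macro 4: S0 reads c1=-3 → after 1×micro: 237/16; S1 reads c1=-3 → after 3×micro: 3 ⇒ (c0=237/16, c1=3)
macro 5: S0 reads c1=3 → after 1×micro: 903/32; S1 reads c1=3 → after 3×micro: -3 ⇒ (c0=903/32, c1=-3)
macro 6: S0 reads c1=-3 → after 1×micro: 2325/64; S1 reads c1=-3 → after 3×micro: 3 ⇒ (c0=2325/64, c1=3)
macro 7: S0 reads c1=3 → after 1×micro: 7743/128; S1 reads c1=3 → after 3×micro: -3 ⇒ (c0=7743/128, c1=-3)
macro 8: S0 reads c1=-3 → after 1×micro: 21693/256; S1 reads c1=-3 → after 3×micro: 3 ⇒ (c0=21693/256, c1=3)

S0 state at macro-step 5 = 903/32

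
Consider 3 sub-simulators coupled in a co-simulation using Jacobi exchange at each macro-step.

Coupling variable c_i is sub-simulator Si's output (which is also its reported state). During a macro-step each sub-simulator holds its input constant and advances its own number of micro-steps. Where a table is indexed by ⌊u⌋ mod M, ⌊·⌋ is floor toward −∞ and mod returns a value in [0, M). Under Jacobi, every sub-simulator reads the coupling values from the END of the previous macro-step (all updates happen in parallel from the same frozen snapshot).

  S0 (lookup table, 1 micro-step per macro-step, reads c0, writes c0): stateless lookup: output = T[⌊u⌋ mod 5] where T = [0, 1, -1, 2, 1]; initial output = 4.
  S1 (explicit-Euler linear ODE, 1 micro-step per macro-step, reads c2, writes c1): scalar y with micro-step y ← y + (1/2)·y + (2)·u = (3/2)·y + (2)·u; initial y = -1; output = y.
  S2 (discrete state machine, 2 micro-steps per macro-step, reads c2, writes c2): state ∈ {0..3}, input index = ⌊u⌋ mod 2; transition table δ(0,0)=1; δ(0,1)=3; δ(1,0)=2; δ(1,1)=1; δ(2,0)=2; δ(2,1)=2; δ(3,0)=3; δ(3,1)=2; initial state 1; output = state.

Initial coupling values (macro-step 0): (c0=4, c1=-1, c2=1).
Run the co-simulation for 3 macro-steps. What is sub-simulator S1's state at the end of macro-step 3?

macro 1: S0 reads c0=4 → after 1×micro: 1; S1 reads c2=1 → after 1×micro: 1/2; S2 reads c2=1 → after 2×micro: 1 ⇒ (c0=1, c1=1/2, c2=1)
macro 2: S0 reads c0=1 → after 1×micro: 1; S1 reads c2=1 → after 1×micro: 11/4; S2 reads c2=1 → after 2×micro: 1 ⇒ (c0=1, c1=11/4, c2=1)
macro 3: S0 reads c0=1 → after 1×micro: 1; S1 reads c2=1 → after 1×micro: 49/8; S2 reads c2=1 → after 2×micro: 1 ⇒ (c0=1, c1=49/8, c2=1)

S1 state at macro-step 3 = 49/8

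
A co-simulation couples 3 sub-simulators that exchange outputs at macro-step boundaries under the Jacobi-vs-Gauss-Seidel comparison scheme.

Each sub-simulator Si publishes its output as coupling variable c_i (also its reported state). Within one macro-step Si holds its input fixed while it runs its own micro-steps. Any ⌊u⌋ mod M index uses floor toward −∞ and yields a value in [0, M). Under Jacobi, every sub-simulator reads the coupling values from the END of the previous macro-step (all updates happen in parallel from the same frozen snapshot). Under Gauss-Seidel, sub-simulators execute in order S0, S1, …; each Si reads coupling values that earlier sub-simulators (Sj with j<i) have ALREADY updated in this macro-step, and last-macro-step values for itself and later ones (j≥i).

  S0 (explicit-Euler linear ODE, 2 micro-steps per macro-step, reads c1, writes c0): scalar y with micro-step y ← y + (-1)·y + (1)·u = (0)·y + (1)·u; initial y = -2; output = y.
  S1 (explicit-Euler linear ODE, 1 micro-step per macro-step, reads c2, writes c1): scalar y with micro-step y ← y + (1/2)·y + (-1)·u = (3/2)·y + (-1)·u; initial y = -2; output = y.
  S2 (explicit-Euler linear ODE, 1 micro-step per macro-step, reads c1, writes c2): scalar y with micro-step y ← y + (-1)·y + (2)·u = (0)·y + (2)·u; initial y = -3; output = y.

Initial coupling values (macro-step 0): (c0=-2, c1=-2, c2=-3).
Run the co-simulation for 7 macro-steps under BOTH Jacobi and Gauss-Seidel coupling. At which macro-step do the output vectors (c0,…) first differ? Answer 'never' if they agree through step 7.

[Jacobi] macro 1: S0 reads c1=-2 → after 2×micro: -2; S1 reads c2=-3 → after 1×micro: 0; S2 reads c1=-2 → after 1×micro: -4 ⇒ (c0=-2, c1=0, c2=-4)
[Jacobi] macro 2: S0 reads c1=0 → after 2×micro: 0; S1 reads c2=-4 → after 1×micro: 4; S2 reads c1=0 → after 1×micro: 0 ⇒ (c0=0, c1=4, c2=0)
[Jacobi] macro 3: S0 reads c1=4 → after 2×micro: 4; S1 reads c2=0 → after 1×micro: 6; S2 reads c1=4 → after 1×micro: 8 ⇒ (c0=4, c1=6, c2=8)
[Jacobi] macro 4: S0 reads c1=6 → after 2×micro: 6; S1 reads c2=8 → after 1×micro: 1; S2 reads c1=6 → after 1×micro: 12 ⇒ (c0=6, c1=1, c2=12)
[Jacobi] macro 5: S0 reads c1=1 → after 2×micro: 1; S1 reads c2=12 → after 1×micro: -21/2; S2 reads c1=1 → after 1×micro: 2 ⇒ (c0=1, c1=-21/2, c2=2)
[Jacobi] macro 6: S0 reads c1=-21/2 → after 2×micro: -21/2; S1 reads c2=2 → after 1×micro: -71/4; S2 reads c1=-21/2 → after 1×micro: -21 ⇒ (c0=-21/2, c1=-71/4, c2=-21)
[Jacobi] macro 7: S0 reads c1=-71/4 → after 2×micro: -71/4; S1 reads c2=-21 → after 1×micro: -45/8; S2 reads c1=-71/4 → after 1×micro: -71/2 ⇒ (c0=-71/4, c1=-45/8, c2=-71/2)
[Gauss-Seidel] macro 1: S0 reads c1=-2 → after 2×micro: -2; S1 reads c2=-3 → after 1×micro: 0; S2 reads c1=0 → after 1×micro: 0 ⇒ (c0=-2, c1=0, c2=0)
[Gauss-Seidel] macro 2: S0 reads c1=0 → after 2×micro: 0; S1 reads c2=0 → after 1×micro: 0; S2 reads c1=0 → after 1×micro: 0 ⇒ (c0=0, c1=0, c2=0)
[Gauss-Seidel] macro 3: S0 reads c1=0 → after 2×micro: 0; S1 reads c2=0 → after 1×micro: 0; S2 reads c1=0 → after 1×micro: 0 ⇒ (c0=0, c1=0, c2=0)
[Gauss-Seidel] macro 4: S0 reads c1=0 → after 2×micro: 0; S1 reads c2=0 → after 1×micro: 0; S2 reads c1=0 → after 1×micro: 0 ⇒ (c0=0, c1=0, c2=0)
[Gauss-Seidel] macro 5: S0 reads c1=0 → after 2×micro: 0; S1 reads c2=0 → after 1×micro: 0; S2 reads c1=0 → after 1×micro: 0 ⇒ (c0=0, c1=0, c2=0)
[Gauss-Seidel] macro 6: S0 reads c1=0 → after 2×micro: 0; S1 reads c2=0 → after 1×micro: 0; S2 reads c1=0 → after 1×micro: 0 ⇒ (c0=0, c1=0, c2=0)
[Gauss-Seidel] macro 7: S0 reads c1=0 → after 2×micro: 0; S1 reads c2=0 → after 1×micro: 0; S2 reads c1=0 → after 1×micro: 0 ⇒ (c0=0, c1=0, c2=0)

first divergence at macro-step: 1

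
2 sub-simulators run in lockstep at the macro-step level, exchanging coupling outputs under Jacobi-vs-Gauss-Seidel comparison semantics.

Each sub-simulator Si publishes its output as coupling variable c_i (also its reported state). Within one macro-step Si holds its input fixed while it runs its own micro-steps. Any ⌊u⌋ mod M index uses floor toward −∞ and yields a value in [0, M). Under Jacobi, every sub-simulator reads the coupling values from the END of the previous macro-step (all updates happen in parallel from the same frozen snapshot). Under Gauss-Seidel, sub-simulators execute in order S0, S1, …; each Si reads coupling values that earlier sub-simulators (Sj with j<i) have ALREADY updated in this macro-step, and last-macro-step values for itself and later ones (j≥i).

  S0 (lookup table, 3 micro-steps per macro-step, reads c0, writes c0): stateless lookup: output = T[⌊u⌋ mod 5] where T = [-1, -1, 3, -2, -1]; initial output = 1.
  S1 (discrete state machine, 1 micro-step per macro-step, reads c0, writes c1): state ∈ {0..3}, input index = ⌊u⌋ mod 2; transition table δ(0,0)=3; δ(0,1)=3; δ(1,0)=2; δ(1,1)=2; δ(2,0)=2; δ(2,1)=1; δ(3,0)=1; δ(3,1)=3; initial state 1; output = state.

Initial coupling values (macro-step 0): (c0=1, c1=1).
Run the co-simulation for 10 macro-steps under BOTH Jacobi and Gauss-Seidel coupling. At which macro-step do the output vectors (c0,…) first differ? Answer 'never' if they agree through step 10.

first divergence at macro-step: never

[Jacobi] macro 1: S0 reads c0=1 → after 3×micro: -1; S1 reads c0=1 → after 1×micro: 2 ⇒ (c0=-1, c1=2)
[Jacobi] macro 2: S0 reads c0=-1 → after 3×micro: -1; S1 reads c0=-1 → after 1×micro: 1 ⇒ (c0=-1, c1=1)
[Jacobi] macro 3: S0 reads c0=-1 → after 3×micro: -1; S1 reads c0=-1 → after 1×micro: 2 ⇒ (c0=-1, c1=2)
[Jacobi] macro 4: S0 reads c0=-1 → after 3×micro: -1; S1 reads c0=-1 → after 1×micro: 1 ⇒ (c0=-1, c1=1)
[Jacobi] macro 5: S0 reads c0=-1 → after 3×micro: -1; S1 reads c0=-1 → after 1×micro: 2 ⇒ (c0=-1, c1=2)
[Jacobi] macro 6: S0 reads c0=-1 → after 3×micro: -1; S1 reads c0=-1 → after 1×micro: 1 ⇒ (c0=-1, c1=1)
[Jacobi] macro 7: S0 reads c0=-1 → after 3×micro: -1; S1 reads c0=-1 → after 1×micro: 2 ⇒ (c0=-1, c1=2)
[Jacobi] macro 8: S0 reads c0=-1 → after 3×micro: -1; S1 reads c0=-1 → after 1×micro: 1 ⇒ (c0=-1, c1=1)
[Jacobi] macro 9: S0 reads c0=-1 → after 3×micro: -1; S1 reads c0=-1 → after 1×micro: 2 ⇒ (c0=-1, c1=2)
[Jacobi] macro 10: S0 reads c0=-1 → after 3×micro: -1; S1 reads c0=-1 → after 1×micro: 1 ⇒ (c0=-1, c1=1)
[Gauss-Seidel] macro 1: S0 reads c0=1 → after 3×micro: -1; S1 reads c0=-1 → after 1×micro: 2 ⇒ (c0=-1, c1=2)
[Gauss-Seidel] macro 2: S0 reads c0=-1 → after 3×micro: -1; S1 reads c0=-1 → after 1×micro: 1 ⇒ (c0=-1, c1=1)
[Gauss-Seidel] macro 3: S0 reads c0=-1 → after 3×micro: -1; S1 reads c0=-1 → after 1×micro: 2 ⇒ (c0=-1, c1=2)
[Gauss-Seidel] macro 4: S0 reads c0=-1 → after 3×micro: -1; S1 reads c0=-1 → after 1×micro: 1 ⇒ (c0=-1, c1=1)
[Gauss-Seidel] macro 5: S0 reads c0=-1 → after 3×micro: -1; S1 reads c0=-1 → after 1×micro: 2 ⇒ (c0=-1, c1=2)
[Gauss-Seidel] macro 6: S0 reads c0=-1 → after 3×micro: -1; S1 reads c0=-1 → after 1×micro: 1 ⇒ (c0=-1, c1=1)
[Gauss-Seidel] macro 7: S0 reads c0=-1 → after 3×micro: -1; S1 reads c0=-1 → after 1×micro: 2 ⇒ (c0=-1, c1=2)
[Gauss-Seidel] macro 8: S0 reads c0=-1 → after 3×micro: -1; S1 reads c0=-1 → after 1×micro: 1 ⇒ (c0=-1, c1=1)
[Gauss-Seidel] macro 9: S0 reads c0=-1 → after 3×micro: -1; S1 reads c0=-1 → after 1×micro: 2 ⇒ (c0=-1, c1=2)
[Gauss-Seidel] macro 10: S0 reads c0=-1 → after 3×micro: -1; S1 reads c0=-1 → after 1×micro: 1 ⇒ (c0=-1, c1=1)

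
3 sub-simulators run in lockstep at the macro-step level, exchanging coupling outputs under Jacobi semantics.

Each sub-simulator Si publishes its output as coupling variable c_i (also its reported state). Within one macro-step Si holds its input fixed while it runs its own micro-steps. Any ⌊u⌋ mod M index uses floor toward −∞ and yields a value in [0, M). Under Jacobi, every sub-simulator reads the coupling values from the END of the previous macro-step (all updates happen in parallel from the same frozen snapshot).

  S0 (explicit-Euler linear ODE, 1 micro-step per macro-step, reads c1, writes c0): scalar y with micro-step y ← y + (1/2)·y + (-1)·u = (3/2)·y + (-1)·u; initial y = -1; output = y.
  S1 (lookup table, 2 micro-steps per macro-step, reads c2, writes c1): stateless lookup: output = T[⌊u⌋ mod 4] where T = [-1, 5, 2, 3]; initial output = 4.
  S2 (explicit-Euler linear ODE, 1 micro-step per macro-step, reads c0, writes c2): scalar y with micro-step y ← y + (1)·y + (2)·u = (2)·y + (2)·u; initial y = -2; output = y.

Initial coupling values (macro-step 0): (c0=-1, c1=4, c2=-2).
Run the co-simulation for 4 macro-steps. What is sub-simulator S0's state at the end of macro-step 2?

S0 state at macro-step 2 = -41/4

macro 1: S0 reads c1=4 → after 1×micro: -11/2; S1 reads c2=-2 → after 2×micro: 2; S2 reads c0=-1 → after 1×micro: -6 ⇒ (c0=-11/2, c1=2, c2=-6)
macro 2: S0 reads c1=2 → after 1×micro: -41/4; S1 reads c2=-6 → after 2×micro: 2; S2 reads c0=-11/2 → after 1×micro: -23 ⇒ (c0=-41/4, c1=2, c2=-23)
macro 3: S0 reads c1=2 → after 1×micro: -139/8; S1 reads c2=-23 → after 2×micro: 5; S2 reads c0=-41/4 → after 1×micro: -133/2 ⇒ (c0=-139/8, c1=5, c2=-133/2)
macro 4: S0 reads c1=5 → after 1×micro: -497/16; S1 reads c2=-133/2 → after 2×micro: 5; S2 reads c0=-139/8 → after 1×micro: -671/4 ⇒ (c0=-497/16, c1=5, c2=-671/4)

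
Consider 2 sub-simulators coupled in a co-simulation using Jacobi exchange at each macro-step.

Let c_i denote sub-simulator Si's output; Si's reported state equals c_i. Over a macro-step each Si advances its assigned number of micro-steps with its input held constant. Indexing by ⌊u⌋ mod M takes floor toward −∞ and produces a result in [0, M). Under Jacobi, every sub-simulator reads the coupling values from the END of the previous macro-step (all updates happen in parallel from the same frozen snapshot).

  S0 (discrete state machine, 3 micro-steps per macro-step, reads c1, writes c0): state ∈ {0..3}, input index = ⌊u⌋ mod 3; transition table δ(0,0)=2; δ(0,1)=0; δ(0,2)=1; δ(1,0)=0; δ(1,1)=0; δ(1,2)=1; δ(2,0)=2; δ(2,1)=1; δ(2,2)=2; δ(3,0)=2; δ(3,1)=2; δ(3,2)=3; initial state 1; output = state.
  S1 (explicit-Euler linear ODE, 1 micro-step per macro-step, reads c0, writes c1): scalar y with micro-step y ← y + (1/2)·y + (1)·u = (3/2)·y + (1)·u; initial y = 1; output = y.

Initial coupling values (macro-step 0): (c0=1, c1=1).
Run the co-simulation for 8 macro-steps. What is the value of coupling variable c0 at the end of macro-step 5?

macro 1: S0 reads c1=1 → after 3×micro: 0; S1 reads c0=1 → after 1×micro: 5/2 ⇒ (c0=0, c1=5/2)
macro 2: S0 reads c1=5/2 → after 3×micro: 1; S1 reads c0=0 → after 1×micro: 15/4 ⇒ (c0=1, c1=15/4)
macro 3: S0 reads c1=15/4 → after 3×micro: 2; S1 reads c0=1 → after 1×micro: 53/8 ⇒ (c0=2, c1=53/8)
macro 4: S0 reads c1=53/8 → after 3×micro: 2; S1 reads c0=2 → after 1×micro: 191/16 ⇒ (c0=2, c1=191/16)
macro 5: S0 reads c1=191/16 → after 3×micro: 2; S1 reads c0=2 → after 1×micro: 637/32 ⇒ (c0=2, c1=637/32)
macro 6: S0 reads c1=637/32 → after 3×micro: 0; S1 reads c0=2 → after 1×micro: 2039/64 ⇒ (c0=0, c1=2039/64)
macro 7: S0 reads c1=2039/64 → after 3×micro: 0; S1 reads c0=0 → after 1×micro: 6117/128 ⇒ (c0=0, c1=6117/128)
macro 8: S0 reads c1=6117/128 → after 3×micro: 1; S1 reads c0=0 → after 1×micro: 18351/256 ⇒ (c0=1, c1=18351/256)

c0 at macro-step 5 = 2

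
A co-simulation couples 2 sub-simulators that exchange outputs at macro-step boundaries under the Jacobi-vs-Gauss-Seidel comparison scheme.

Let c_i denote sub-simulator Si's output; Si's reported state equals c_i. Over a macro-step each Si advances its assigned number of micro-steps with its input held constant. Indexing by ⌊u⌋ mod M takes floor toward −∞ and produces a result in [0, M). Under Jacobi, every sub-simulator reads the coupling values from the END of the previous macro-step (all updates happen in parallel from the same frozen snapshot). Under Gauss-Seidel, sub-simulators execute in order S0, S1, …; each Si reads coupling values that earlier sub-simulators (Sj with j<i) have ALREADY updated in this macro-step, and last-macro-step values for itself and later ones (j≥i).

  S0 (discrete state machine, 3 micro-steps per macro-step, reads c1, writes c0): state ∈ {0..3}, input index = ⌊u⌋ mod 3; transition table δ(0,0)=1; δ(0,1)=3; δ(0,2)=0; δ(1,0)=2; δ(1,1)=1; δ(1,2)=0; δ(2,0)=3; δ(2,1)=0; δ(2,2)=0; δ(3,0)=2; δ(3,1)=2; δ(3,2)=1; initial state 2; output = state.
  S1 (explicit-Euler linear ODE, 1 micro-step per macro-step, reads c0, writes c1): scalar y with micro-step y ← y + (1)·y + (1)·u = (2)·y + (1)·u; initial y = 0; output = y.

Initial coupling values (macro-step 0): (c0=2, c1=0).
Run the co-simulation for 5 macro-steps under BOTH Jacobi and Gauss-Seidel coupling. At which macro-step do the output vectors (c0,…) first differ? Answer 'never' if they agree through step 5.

[Jacobi] macro 1: S0 reads c1=0 → after 3×micro: 3; S1 reads c0=2 → after 1×micro: 2 ⇒ (c0=3, c1=2)
[Jacobi] macro 2: S0 reads c1=2 → after 3×micro: 0; S1 reads c0=3 → after 1×micro: 7 ⇒ (c0=0, c1=7)
[Jacobi] macro 3: S0 reads c1=7 → after 3×micro: 0; S1 reads c0=0 → after 1×micro: 14 ⇒ (c0=0, c1=14)
[Jacobi] macro 4: S0 reads c1=14 → after 3×micro: 0; S1 reads c0=0 → after 1×micro: 28 ⇒ (c0=0, c1=28)
[Jacobi] macro 5: S0 reads c1=28 → after 3×micro: 0; S1 reads c0=0 → after 1×micro: 56 ⇒ (c0=0, c1=56)
[Gauss-Seidel] macro 1: S0 reads c1=0 → after 3×micro: 3; S1 reads c0=3 → after 1×micro: 3 ⇒ (c0=3, c1=3)
[Gauss-Seidel] macro 2: S0 reads c1=3 → after 3×micro: 2; S1 reads c0=2 → after 1×micro: 8 ⇒ (c0=2, c1=8)
[Gauss-Seidel] macro 3: S0 reads c1=8 → after 3×micro: 0; S1 reads c0=0 → after 1×micro: 16 ⇒ (c0=0, c1=16)
[Gauss-Seidel] macro 4: S0 reads c1=16 → after 3×micro: 0; S1 reads c0=0 → after 1×micro: 32 ⇒ (c0=0, c1=32)
[Gauss-Seidel] macro 5: S0 reads c1=32 → after 3×micro: 0; S1 reads c0=0 → after 1×micro: 64 ⇒ (c0=0, c1=64)

first divergence at macro-step: 1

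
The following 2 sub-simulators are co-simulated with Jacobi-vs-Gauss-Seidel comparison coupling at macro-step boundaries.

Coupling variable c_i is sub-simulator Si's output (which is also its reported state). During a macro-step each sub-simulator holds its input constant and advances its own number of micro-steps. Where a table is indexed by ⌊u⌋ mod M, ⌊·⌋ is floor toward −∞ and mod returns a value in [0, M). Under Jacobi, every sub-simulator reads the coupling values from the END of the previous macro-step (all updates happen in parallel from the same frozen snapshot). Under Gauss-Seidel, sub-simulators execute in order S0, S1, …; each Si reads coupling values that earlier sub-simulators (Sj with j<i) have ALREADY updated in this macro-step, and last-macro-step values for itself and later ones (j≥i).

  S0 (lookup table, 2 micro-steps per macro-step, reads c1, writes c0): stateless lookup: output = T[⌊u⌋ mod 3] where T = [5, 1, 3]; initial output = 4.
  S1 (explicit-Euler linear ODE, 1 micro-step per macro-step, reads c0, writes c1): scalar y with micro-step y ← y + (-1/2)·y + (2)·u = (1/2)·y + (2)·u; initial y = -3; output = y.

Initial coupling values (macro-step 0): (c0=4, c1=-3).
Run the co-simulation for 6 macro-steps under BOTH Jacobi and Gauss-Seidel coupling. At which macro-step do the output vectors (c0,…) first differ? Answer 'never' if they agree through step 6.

[Jacobi] macro 1: S0 reads c1=-3 → after 2×micro: 5; S1 reads c0=4 → after 1×micro: 13/2 ⇒ (c0=5, c1=13/2)
[Jacobi] macro 2: S0 reads c1=13/2 → after 2×micro: 5; S1 reads c0=5 → after 1×micro: 53/4 ⇒ (c0=5, c1=53/4)
[Jacobi] macro 3: S0 reads c1=53/4 → after 2×micro: 1; S1 reads c0=5 → after 1×micro: 133/8 ⇒ (c0=1, c1=133/8)
[Jacobi] macro 4: S0 reads c1=133/8 → after 2×micro: 1; S1 reads c0=1 → after 1×micro: 165/16 ⇒ (c0=1, c1=165/16)
[Jacobi] macro 5: S0 reads c1=165/16 → after 2×micro: 1; S1 reads c0=1 → after 1×micro: 229/32 ⇒ (c0=1, c1=229/32)
[Jacobi] macro 6: S0 reads c1=229/32 → after 2×micro: 1; S1 reads c0=1 → after 1×micro: 357/64 ⇒ (c0=1, c1=357/64)
[Gauss-Seidel] macro 1: S0 reads c1=-3 → after 2×micro: 5; S1 reads c0=5 → after 1×micro: 17/2 ⇒ (c0=5, c1=17/2)
[Gauss-Seidel] macro 2: S0 reads c1=17/2 → after 2×micro: 3; S1 reads c0=3 → after 1×micro: 41/4 ⇒ (c0=3, c1=41/4)
[Gauss-Seidel] macro 3: S0 reads c1=41/4 → after 2×micro: 1; S1 reads c0=1 → after 1×micro: 57/8 ⇒ (c0=1, c1=57/8)
[Gauss-Seidel] macro 4: S0 reads c1=57/8 → after 2×micro: 1; S1 reads c0=1 → after 1×micro: 89/16 ⇒ (c0=1, c1=89/16)
[Gauss-Seidel] macro 5: S0 reads c1=89/16 → after 2×micro: 3; S1 reads c0=3 → after 1×micro: 281/32 ⇒ (c0=3, c1=281/32)
[Gauss-Seidel] macro 6: S0 reads c1=281/32 → after 2×micro: 3; S1 reads c0=3 → after 1×micro: 665/64 ⇒ (c0=3, c1=665/64)

first divergence at macro-step: 1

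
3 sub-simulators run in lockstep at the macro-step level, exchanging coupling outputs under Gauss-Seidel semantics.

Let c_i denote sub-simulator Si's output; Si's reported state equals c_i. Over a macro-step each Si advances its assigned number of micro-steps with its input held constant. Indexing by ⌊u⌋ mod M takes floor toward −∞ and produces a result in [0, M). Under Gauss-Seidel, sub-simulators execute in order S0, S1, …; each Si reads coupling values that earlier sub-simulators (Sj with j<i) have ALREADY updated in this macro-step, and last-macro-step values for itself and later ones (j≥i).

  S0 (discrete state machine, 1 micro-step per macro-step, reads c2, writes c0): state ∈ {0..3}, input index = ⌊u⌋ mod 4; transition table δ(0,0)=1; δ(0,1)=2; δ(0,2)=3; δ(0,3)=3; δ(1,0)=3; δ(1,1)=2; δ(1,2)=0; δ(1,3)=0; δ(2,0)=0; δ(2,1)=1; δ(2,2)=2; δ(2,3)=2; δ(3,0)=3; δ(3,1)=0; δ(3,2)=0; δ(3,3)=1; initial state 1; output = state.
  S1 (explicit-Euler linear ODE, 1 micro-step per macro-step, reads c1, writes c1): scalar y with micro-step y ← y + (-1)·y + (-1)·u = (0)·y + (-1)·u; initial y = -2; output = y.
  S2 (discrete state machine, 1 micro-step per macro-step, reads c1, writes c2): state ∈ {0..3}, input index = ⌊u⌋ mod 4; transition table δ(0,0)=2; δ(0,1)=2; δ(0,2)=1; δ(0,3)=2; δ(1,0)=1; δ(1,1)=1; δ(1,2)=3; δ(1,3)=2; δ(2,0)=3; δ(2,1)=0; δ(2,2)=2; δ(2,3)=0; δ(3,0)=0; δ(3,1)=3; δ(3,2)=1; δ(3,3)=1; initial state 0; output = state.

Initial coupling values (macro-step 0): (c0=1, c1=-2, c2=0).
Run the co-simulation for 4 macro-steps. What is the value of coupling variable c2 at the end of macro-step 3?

macro 1: S0 reads c2=0 → after 1×micro: 3; S1 reads c1=-2 → after 1×micro: 2; S2 reads c1=2 → after 1×micro: 1 ⇒ (c0=3, c1=2, c2=1)
macro 2: S0 reads c2=1 → after 1×micro: 0; S1 reads c1=2 → after 1×micro: -2; S2 reads c1=-2 → after 1×micro: 3 ⇒ (c0=0, c1=-2, c2=3)
macro 3: S0 reads c2=3 → after 1×micro: 3; S1 reads c1=-2 → after 1×micro: 2; S2 reads c1=2 → after 1×micro: 1 ⇒ (c0=3, c1=2, c2=1)
macro 4: S0 reads c2=1 → after 1×micro: 0; S1 reads c1=2 → after 1×micro: -2; S2 reads c1=-2 → after 1×micro: 3 ⇒ (c0=0, c1=-2, c2=3)

c2 at macro-step 3 = 1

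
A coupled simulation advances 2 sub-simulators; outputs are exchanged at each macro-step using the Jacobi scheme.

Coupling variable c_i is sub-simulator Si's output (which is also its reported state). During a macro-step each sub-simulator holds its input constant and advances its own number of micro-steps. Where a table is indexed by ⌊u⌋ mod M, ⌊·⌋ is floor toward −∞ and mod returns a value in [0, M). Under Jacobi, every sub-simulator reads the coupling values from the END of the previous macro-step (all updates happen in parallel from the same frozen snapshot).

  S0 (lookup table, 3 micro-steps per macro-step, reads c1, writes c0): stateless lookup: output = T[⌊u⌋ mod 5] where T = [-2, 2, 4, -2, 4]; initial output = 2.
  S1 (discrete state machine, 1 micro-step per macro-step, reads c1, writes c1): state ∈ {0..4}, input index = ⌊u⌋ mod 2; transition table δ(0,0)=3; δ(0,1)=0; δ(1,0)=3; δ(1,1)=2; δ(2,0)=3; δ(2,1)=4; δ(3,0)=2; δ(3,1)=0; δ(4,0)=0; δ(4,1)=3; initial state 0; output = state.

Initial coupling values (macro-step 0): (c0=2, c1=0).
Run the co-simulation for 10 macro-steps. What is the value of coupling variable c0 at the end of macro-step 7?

macro 1: S0 reads c1=0 → after 3×micro: -2; S1 reads c1=0 → after 1×micro: 3 ⇒ (c0=-2, c1=3)
macro 2: S0 reads c1=3 → after 3×micro: -2; S1 reads c1=3 → after 1×micro: 0 ⇒ (c0=-2, c1=0)
macro 3: S0 reads c1=0 → after 3×micro: -2; S1 reads c1=0 → after 1×micro: 3 ⇒ (c0=-2, c1=3)
macro 4: S0 reads c1=3 → after 3×micro: -2; S1 reads c1=3 → after 1×micro: 0 ⇒ (c0=-2, c1=0)
macro 5: S0 reads c1=0 → after 3×micro: -2; S1 reads c1=0 → after 1×micro: 3 ⇒ (c0=-2, c1=3)
macro 6: S0 reads c1=3 → after 3×micro: -2; S1 reads c1=3 → after 1×micro: 0 ⇒ (c0=-2, c1=0)
macro 7: S0 reads c1=0 → after 3×micro: -2; S1 reads c1=0 → after 1×micro: 3 ⇒ (c0=-2, c1=3)
macro 8: S0 reads c1=3 → after 3×micro: -2; S1 reads c1=3 → after 1×micro: 0 ⇒ (c0=-2, c1=0)
macro 9: S0 reads c1=0 → after 3×micro: -2; S1 reads c1=0 → after 1×micro: 3 ⇒ (c0=-2, c1=3)
macro 10: S0 reads c1=3 → after 3×micro: -2; S1 reads c1=3 → after 1×micro: 0 ⇒ (c0=-2, c1=0)

c0 at macro-step 7 = -2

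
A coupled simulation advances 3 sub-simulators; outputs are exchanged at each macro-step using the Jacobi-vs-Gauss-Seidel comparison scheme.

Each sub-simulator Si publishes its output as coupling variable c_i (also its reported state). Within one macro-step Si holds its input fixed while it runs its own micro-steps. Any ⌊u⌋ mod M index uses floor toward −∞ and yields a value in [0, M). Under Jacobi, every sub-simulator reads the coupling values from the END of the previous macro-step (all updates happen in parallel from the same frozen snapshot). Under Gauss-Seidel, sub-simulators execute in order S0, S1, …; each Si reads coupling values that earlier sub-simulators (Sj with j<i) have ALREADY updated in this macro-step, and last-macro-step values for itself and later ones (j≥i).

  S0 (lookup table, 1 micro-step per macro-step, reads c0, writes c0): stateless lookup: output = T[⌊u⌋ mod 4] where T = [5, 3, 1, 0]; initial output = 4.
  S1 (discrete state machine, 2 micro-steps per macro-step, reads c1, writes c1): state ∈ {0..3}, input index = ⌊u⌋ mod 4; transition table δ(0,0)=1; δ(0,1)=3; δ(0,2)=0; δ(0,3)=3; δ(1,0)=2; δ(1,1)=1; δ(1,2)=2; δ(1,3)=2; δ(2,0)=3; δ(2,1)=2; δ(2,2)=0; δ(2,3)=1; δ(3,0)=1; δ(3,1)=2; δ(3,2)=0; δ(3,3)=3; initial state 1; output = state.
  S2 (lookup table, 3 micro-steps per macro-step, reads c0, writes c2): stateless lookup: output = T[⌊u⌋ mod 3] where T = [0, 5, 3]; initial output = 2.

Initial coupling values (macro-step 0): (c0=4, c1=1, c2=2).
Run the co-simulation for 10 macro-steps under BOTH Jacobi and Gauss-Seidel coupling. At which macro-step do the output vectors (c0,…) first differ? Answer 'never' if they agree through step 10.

first divergence at macro-step: 1

[Jacobi] macro 1: S0 reads c0=4 → after 1×micro: 5; S1 reads c1=1 → after 2×micro: 1; S2 reads c0=4 → after 3×micro: 5 ⇒ (c0=5, c1=1, c2=5)
[Jacobi] macro 2: S0 reads c0=5 → after 1×micro: 3; S1 reads c1=1 → after 2×micro: 1; S2 reads c0=5 → after 3×micro: 3 ⇒ (c0=3, c1=1, c2=3)
[Jacobi] macro 3: S0 reads c0=3 → after 1×micro: 0; S1 reads c1=1 → after 2×micro: 1; S2 reads c0=3 → after 3×micro: 0 ⇒ (c0=0, c1=1, c2=0)
[Jacobi] macro 4: S0 reads c0=0 → after 1×micro: 5; S1 reads c1=1 → after 2×micro: 1; S2 reads c0=0 → after 3×micro: 0 ⇒ (c0=5, c1=1, c2=0)
[Jacobi] macro 5: S0 reads c0=5 → after 1×micro: 3; S1 reads c1=1 → after 2×micro: 1; S2 reads c0=5 → after 3×micro: 3 ⇒ (c0=3, c1=1, c2=3)
[Jacobi] macro 6: S0 reads c0=3 → after 1×micro: 0; S1 reads c1=1 → after 2×micro: 1; S2 reads c0=3 → after 3×micro: 0 ⇒ (c0=0, c1=1, c2=0)
[Jacobi] macro 7: S0 reads c0=0 → after 1×micro: 5; S1 reads c1=1 → after 2×micro: 1; S2 reads c0=0 → after 3×micro: 0 ⇒ (c0=5, c1=1, c2=0)
[Jacobi] macro 8: S0 reads c0=5 → after 1×micro: 3; S1 reads c1=1 → after 2×micro: 1; S2 reads c0=5 → after 3×micro: 3 ⇒ (c0=3, c1=1, c2=3)
[Jacobi] macro 9: S0 reads c0=3 → after 1×micro: 0; S1 reads c1=1 → after 2×micro: 1; S2 reads c0=3 → after 3×micro: 0 ⇒ (c0=0, c1=1, c2=0)
[Jacobi] macro 10: S0 reads c0=0 → after 1×micro: 5; S1 reads c1=1 → after 2×micro: 1; S2 reads c0=0 → after 3×micro: 0 ⇒ (c0=5, c1=1, c2=0)
[Gauss-Seidel] macro 1: S0 reads c0=4 → after 1×micro: 5; S1 reads c1=1 → after 2×micro: 1; S2 reads c0=5 → after 3×micro: 3 ⇒ (c0=5, c1=1, c2=3)
[Gauss-Seidel] macro 2: S0 reads c0=5 → after 1×micro: 3; S1 reads c1=1 → after 2×micro: 1; S2 reads c0=3 → after 3×micro: 0 ⇒ (c0=3, c1=1, c2=0)
[Gauss-Seidel] macro 3: S0 reads c0=3 → after 1×micro: 0; S1 reads c1=1 → after 2×micro: 1; S2 reads c0=0 → after 3×micro: 0 ⇒ (c0=0, c1=1, c2=0)
[Gauss-Seidel] macro 4: S0 reads c0=0 → after 1×micro: 5; S1 reads c1=1 → after 2×micro: 1; S2 reads c0=5 → after 3×micro: 3 ⇒ (c0=5, c1=1, c2=3)
[Gauss-Seidel] macro 5: S0 reads c0=5 → after 1×micro: 3; S1 reads c1=1 → after 2×micro: 1; S2 reads c0=3 → after 3×micro: 0 ⇒ (c0=3, c1=1, c2=0)
[Gauss-Seidel] macro 6: S0 reads c0=3 → after 1×micro: 0; S1 reads c1=1 → after 2×micro: 1; S2 reads c0=0 → after 3×micro: 0 ⇒ (c0=0, c1=1, c2=0)
[Gauss-Seidel] macro 7: S0 reads c0=0 → after 1×micro: 5; S1 reads c1=1 → after 2×micro: 1; S2 reads c0=5 → after 3×micro: 3 ⇒ (c0=5, c1=1, c2=3)
[Gauss-Seidel] macro 8: S0 reads c0=5 → after 1×micro: 3; S1 reads c1=1 → after 2×micro: 1; S2 reads c0=3 → after 3×micro: 0 ⇒ (c0=3, c1=1, c2=0)
[Gauss-Seidel] macro 9: S0 reads c0=3 → after 1×micro: 0; S1 reads c1=1 → after 2×micro: 1; S2 reads c0=0 → after 3×micro: 0 ⇒ (c0=0, c1=1, c2=0)
[Gauss-Seidel] macro 10: S0 reads c0=0 → after 1×micro: 5; S1 reads c1=1 → after 2×micro: 1; S2 reads c0=5 → after 3×micro: 3 ⇒ (c0=5, c1=1, c2=3)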